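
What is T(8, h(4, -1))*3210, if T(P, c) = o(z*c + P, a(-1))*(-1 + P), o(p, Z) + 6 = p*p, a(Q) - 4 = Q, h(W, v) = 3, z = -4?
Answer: 224700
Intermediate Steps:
a(Q) = 4 + Q
o(p, Z) = -6 + p**2 (o(p, Z) = -6 + p*p = -6 + p**2)
T(P, c) = (-1 + P)*(-6 + (P - 4*c)**2) (T(P, c) = (-6 + (-4*c + P)**2)*(-1 + P) = (-6 + (P - 4*c)**2)*(-1 + P) = (-1 + P)*(-6 + (P - 4*c)**2))
T(8, h(4, -1))*3210 = ((-1 + 8)*(-6 + (8 - 4*3)**2))*3210 = (7*(-6 + (8 - 12)**2))*3210 = (7*(-6 + (-4)**2))*3210 = (7*(-6 + 16))*3210 = (7*10)*3210 = 70*3210 = 224700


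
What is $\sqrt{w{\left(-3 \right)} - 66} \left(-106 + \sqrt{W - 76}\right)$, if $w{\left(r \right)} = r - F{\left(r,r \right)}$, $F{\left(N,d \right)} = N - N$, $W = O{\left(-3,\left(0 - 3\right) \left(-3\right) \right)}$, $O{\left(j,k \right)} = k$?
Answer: $i \sqrt{69} \left(-106 + i \sqrt{67}\right) \approx -67.993 - 880.5 i$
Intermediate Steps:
$W = 9$ ($W = \left(0 - 3\right) \left(-3\right) = \left(-3\right) \left(-3\right) = 9$)
$F{\left(N,d \right)} = 0$
$w{\left(r \right)} = r$ ($w{\left(r \right)} = r - 0 = r + 0 = r$)
$\sqrt{w{\left(-3 \right)} - 66} \left(-106 + \sqrt{W - 76}\right) = \sqrt{-3 - 66} \left(-106 + \sqrt{9 - 76}\right) = \sqrt{-69} \left(-106 + \sqrt{-67}\right) = i \sqrt{69} \left(-106 + i \sqrt{67}\right)$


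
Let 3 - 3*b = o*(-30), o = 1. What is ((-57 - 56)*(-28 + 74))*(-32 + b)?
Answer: 109158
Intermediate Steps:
b = 11 (b = 1 - (-30)/3 = 1 - 1/3*(-30) = 1 + 10 = 11)
((-57 - 56)*(-28 + 74))*(-32 + b) = ((-57 - 56)*(-28 + 74))*(-32 + 11) = -113*46*(-21) = -5198*(-21) = 109158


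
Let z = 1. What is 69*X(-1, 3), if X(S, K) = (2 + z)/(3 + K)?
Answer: 69/2 ≈ 34.500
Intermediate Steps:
X(S, K) = 3/(3 + K) (X(S, K) = (2 + 1)/(3 + K) = 3/(3 + K))
69*X(-1, 3) = 69*(3/(3 + 3)) = 69*(3/6) = 69*(3*(⅙)) = 69*(½) = 69/2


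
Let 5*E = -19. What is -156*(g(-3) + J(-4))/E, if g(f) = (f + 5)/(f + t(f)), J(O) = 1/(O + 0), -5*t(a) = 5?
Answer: -585/19 ≈ -30.789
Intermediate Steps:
t(a) = -1 (t(a) = -1/5*5 = -1)
E = -19/5 (E = (1/5)*(-19) = -19/5 ≈ -3.8000)
J(O) = 1/O
g(f) = (5 + f)/(-1 + f) (g(f) = (f + 5)/(f - 1) = (5 + f)/(-1 + f))
-156*(g(-3) + J(-4))/E = -156*((5 - 3)/(-1 - 3) + 1/(-4))/(-19/5) = -156*(2/(-4) - 1/4)*(-5)/19 = -156*(-1/4*2 - 1/4)*(-5)/19 = -156*(-1/2 - 1/4)*(-5)/19 = -(-117)*(-5)/19 = -156*15/76 = -585/19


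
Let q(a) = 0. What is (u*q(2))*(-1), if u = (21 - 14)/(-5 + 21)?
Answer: 0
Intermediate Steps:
u = 7/16 ≈ 0.43750
(u*q(2))*(-1) = ((7/16)*0)*(-1) = 0*(-1) = 0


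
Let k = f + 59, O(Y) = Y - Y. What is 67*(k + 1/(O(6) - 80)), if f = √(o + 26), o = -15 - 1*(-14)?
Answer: 342973/80 ≈ 4287.2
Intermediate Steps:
O(Y) = 0 (O(Y) = Y - Y = 0)
o = -1 (o = -15 + 14 = -1)
f = 5 (f = √(-1 + 26) = √25 = 5)
k = 64 (k = 5 + 59 = 64)
67*(k + 1/(O(6) - 80)) = 67*(64 + 1/(0 - 80)) = 67*(64 + 1/(-80)) = 67*(64 - 1/80) = 67*(5119/80) = 342973/80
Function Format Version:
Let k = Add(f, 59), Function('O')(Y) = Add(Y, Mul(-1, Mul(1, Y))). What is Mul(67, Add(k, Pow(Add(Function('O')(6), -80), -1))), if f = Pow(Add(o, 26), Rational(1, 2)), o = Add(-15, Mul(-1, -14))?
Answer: Rational(342973, 80) ≈ 4287.2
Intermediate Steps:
Function('O')(Y) = 0 (Function('O')(Y) = Add(Y, Mul(-1, Y)) = 0)
o = -1 (o = Add(-15, 14) = -1)
f = 5 (f = Pow(Add(-1, 26), Rational(1, 2)) = Pow(25, Rational(1, 2)) = 5)
k = 64 (k = Add(5, 59) = 64)
Mul(67, Add(k, Pow(Add(Function('O')(6), -80), -1))) = Mul(67, Add(64, Pow(Add(0, -80), -1))) = Mul(67, Add(64, Pow(-80, -1))) = Mul(67, Add(64, Rational(-1, 80))) = Mul(67, Rational(5119, 80)) = Rational(342973, 80)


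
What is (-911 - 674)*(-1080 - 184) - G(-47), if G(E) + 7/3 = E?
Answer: 6010468/3 ≈ 2.0035e+6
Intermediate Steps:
G(E) = -7/3 + E
(-911 - 674)*(-1080 - 184) - G(-47) = (-911 - 674)*(-1080 - 184) - (-7/3 - 47) = -1585*(-1264) - 1*(-148/3) = 2003440 + 148/3 = 6010468/3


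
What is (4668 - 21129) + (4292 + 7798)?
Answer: -4371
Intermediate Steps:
(4668 - 21129) + (4292 + 7798) = -16461 + 12090 = -4371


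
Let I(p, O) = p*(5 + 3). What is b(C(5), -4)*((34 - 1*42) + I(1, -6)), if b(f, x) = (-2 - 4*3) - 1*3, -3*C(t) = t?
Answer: 0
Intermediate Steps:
C(t) = -t/3
b(f, x) = -17 (b(f, x) = (-2 - 12) - 3 = -14 - 3 = -17)
I(p, O) = 8*p (I(p, O) = p*8 = 8*p)
b(C(5), -4)*((34 - 1*42) + I(1, -6)) = -17*((34 - 1*42) + 8*1) = -17*((34 - 42) + 8) = -17*(-8 + 8) = -17*0 = 0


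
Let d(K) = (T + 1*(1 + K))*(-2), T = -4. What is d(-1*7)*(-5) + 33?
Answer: -67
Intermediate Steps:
d(K) = 6 - 2*K (d(K) = (-4 + 1*(1 + K))*(-2) = (-4 + (1 + K))*(-2) = (-3 + K)*(-2) = 6 - 2*K)
d(-1*7)*(-5) + 33 = (6 - (-2)*7)*(-5) + 33 = (6 - 2*(-7))*(-5) + 33 = (6 + 14)*(-5) + 33 = 20*(-5) + 33 = -100 + 33 = -67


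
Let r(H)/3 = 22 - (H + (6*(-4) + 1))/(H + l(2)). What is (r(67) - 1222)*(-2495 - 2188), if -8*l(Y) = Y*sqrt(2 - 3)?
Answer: 389490748332/71825 + 2472624*I/71825 ≈ 5.4228e+6 + 34.426*I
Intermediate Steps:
l(Y) = -I*Y/8 (l(Y) = -Y*sqrt(2 - 3)/8 = -Y*sqrt(-1)/8 = -Y*I/8 = -I*Y/8)
r(H) = 66 - 3*(-23 + H)/(H - I/4) (r(H) = 3*(22 - (H + (6*(-4) + 1))/(H - 1/8*I*2)) = 3*(22 - (H + (-24 + 1))/(H - I/4)) = 3*(22 - (H - 23)/(H - I/4)) = 3*(22 - (-23 + H)/(H - I/4)) = 66 - 3*(-23 + H)/(H - I/4))
(r(67) - 1222)*(-2495 - 2188) = (6*(46 - 11*I + 42*67)/(-I + 4*67) - 1222)*(-2495 - 2188) = (6*(46 - 11*I + 2814)/(-I + 268) - 1222)*(-4683) = (6*(2860 - 11*I)/(268 - I) - 1222)*(-4683) = (6*((268 + I)/71825)*(2860 - 11*I) - 1222)*(-4683) = (6*(268 + I)*(2860 - 11*I)/71825 - 1222)*(-4683) = (-1222 + 6*(268 + I)*(2860 - 11*I)/71825)*(-4683) = 5722626 - 28098*(268 + I)*(2860 - 11*I)/71825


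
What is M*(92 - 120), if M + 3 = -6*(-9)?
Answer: -1428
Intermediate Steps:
M = 51 (M = -3 - 6*(-9) = -3 + 54 = 51)
M*(92 - 120) = 51*(92 - 120) = 51*(-28) = -1428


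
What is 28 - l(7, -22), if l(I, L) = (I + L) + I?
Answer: 36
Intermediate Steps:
l(I, L) = L + 2*I
28 - l(7, -22) = 28 - (-22 + 2*7) = 28 - (-22 + 14) = 28 - 1*(-8) = 28 + 8 = 36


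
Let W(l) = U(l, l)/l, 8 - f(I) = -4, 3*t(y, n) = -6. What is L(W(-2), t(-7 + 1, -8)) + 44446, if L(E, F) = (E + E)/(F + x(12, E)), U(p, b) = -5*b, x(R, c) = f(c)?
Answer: 44445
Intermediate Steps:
t(y, n) = -2 (t(y, n) = (1/3)*(-6) = -2)
f(I) = 12 (f(I) = 8 - 1*(-4) = 8 + 4 = 12)
x(R, c) = 12
W(l) = -5 (W(l) = (-5*l)/l = -5)
L(E, F) = 2*E/(12 + F) (L(E, F) = (E + E)/(F + 12) = (2*E)/(12 + F) = 2*E/(12 + F))
L(W(-2), t(-7 + 1, -8)) + 44446 = 2*(-5)/(12 - 2) + 44446 = 2*(-5)/10 + 44446 = 2*(-5)*(1/10) + 44446 = -1 + 44446 = 44445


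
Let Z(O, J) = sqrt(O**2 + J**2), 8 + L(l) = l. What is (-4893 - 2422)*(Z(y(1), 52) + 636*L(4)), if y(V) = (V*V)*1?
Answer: 18609360 - 7315*sqrt(2705) ≈ 1.8229e+7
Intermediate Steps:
L(l) = -8 + l
y(V) = V**2 (y(V) = V**2*1 = V**2)
Z(O, J) = sqrt(J**2 + O**2)
(-4893 - 2422)*(Z(y(1), 52) + 636*L(4)) = (-4893 - 2422)*(sqrt(52**2 + (1**2)**2) + 636*(-8 + 4)) = -7315*(sqrt(2704 + 1**2) + 636*(-4)) = -7315*(sqrt(2704 + 1) - 2544) = -7315*(sqrt(2705) - 2544) = -7315*(-2544 + sqrt(2705)) = 18609360 - 7315*sqrt(2705)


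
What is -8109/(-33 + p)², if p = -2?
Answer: -8109/1225 ≈ -6.6196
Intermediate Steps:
-8109/(-33 + p)² = -8109/(-33 - 2)² = -8109/((-35)²) = -8109/1225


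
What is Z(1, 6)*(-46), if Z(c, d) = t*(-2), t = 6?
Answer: 552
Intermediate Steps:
Z(c, d) = -12 (Z(c, d) = 6*(-2) = -12)
Z(1, 6)*(-46) = -12*(-46) = 552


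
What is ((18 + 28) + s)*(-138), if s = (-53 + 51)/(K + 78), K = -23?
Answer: -348864/55 ≈ -6343.0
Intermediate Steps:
s = -2/55 (s = (-53 + 51)/(-23 + 78) = -2/55 ≈ -0.036364)
((18 + 28) + s)*(-138) = ((18 + 28) - 2/55)*(-138) = (46 - 2/55)*(-138) = (2528/55)*(-138) = -348864/55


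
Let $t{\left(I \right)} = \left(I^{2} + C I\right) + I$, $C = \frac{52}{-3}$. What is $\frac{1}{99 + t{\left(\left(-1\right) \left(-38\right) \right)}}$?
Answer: $\frac{3}{2767} \approx 0.0010842$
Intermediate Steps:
$C = - \frac{52}{3}$ ($C = 52 \left(- \frac{1}{3}\right) = - \frac{52}{3} \approx -17.333$)
$t{\left(I \right)} = I^{2} - \frac{49 I}{3}$ ($t{\left(I \right)} = \left(I^{2} - \frac{52 I}{3}\right) + I = I^{2} - \frac{49 I}{3}$)
$\frac{1}{99 + t{\left(\left(-1\right) \left(-38\right) \right)}} = \frac{1}{99 + \frac{\left(-1\right) \left(-38\right) \left(-49 + 3 \left(\left(-1\right) \left(-38\right)\right)\right)}{3}} = \frac{1}{99 + \frac{1}{3} \cdot 38 \left(-49 + 3 \cdot 38\right)} = \frac{1}{99 + \frac{1}{3} \cdot 38 \left(-49 + 114\right)} = \frac{1}{99 + \frac{1}{3} \cdot 38 \cdot 65} = \frac{1}{99 + \frac{2470}{3}} = \frac{1}{\frac{2767}{3}} = \frac{3}{2767}$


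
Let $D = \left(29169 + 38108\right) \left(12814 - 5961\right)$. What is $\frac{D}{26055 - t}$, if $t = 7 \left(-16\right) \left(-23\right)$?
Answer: $\frac{461049281}{23479} \approx 19637.0$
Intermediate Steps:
$t = 2576$ ($t = \left(-112\right) \left(-23\right) = 2576$)
$D = 461049281$ ($D = 67277 \cdot 6853 = 461049281$)
$\frac{D}{26055 - t} = \frac{461049281}{26055 - 2576} = \frac{461049281}{23479}$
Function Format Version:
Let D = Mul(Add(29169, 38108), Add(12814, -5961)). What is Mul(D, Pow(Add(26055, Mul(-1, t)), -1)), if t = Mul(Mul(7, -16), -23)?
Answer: Rational(461049281, 23479) ≈ 19637.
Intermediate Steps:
t = 2576 (t = Mul(-112, -23) = 2576)
D = 461049281 (D = Mul(67277, 6853) = 461049281)
Mul(D, Pow(Add(26055, Mul(-1, t)), -1)) = Mul(461049281, Pow(Add(26055, Mul(-1, 2576)), -1)) = Mul(461049281, Pow(Add(26055, -2576), -1)) = Mul(461049281, Pow(23479, -1)) = Mul(461049281, Rational(1, 23479)) = Rational(461049281, 23479)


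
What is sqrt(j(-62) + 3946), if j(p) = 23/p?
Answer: 3*sqrt(1685222)/62 ≈ 62.814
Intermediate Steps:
sqrt(j(-62) + 3946) = sqrt(23/(-62) + 3946) = sqrt(23*(-1/62) + 3946) = sqrt(-23/62 + 3946) = sqrt(244629/62) = 3*sqrt(1685222)/62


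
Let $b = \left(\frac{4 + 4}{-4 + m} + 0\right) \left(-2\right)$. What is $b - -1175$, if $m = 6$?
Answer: $1167$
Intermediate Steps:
$b = -8$ ($b = \left(\frac{4 + 4}{-4 + 6} + 0\right) \left(-2\right) = \left(\frac{8}{2} + 0\right) \left(-2\right) = \left(8 \cdot \frac{1}{2} + 0\right) \left(-2\right) = \left(4 + 0\right) \left(-2\right) = 4 \left(-2\right) = -8$)
$b - -1175 = -8 - -1175 = -8 + 1175 = 1167$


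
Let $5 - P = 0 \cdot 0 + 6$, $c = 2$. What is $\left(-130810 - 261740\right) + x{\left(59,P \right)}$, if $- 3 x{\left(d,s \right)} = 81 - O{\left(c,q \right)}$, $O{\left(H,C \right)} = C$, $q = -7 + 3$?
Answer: $- \frac{1177735}{3} \approx -3.9258 \cdot 10^{5}$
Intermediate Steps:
$q = -4$
$P = -1$ ($P = 5 - \left(0 \cdot 0 + 6\right) = 5 - \left(0 + 6\right) = 5 - 6 = -1$)
$x{\left(d,s \right)} = - \frac{85}{3}$ ($x{\left(d,s \right)} = - \frac{81 - -4}{3} = - \frac{81 + 4}{3} = \left(- \frac{1}{3}\right) 85 = - \frac{85}{3}$)
$\left(-130810 - 261740\right) + x{\left(59,P \right)} = \left(-130810 - 261740\right) - \frac{85}{3} = -392550 - \frac{85}{3} = - \frac{1177735}{3}$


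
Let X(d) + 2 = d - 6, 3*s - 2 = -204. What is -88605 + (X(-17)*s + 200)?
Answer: -260165/3 ≈ -86722.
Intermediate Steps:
s = -202/3 (s = 2/3 + (1/3)*(-204) = 2/3 - 68 = -202/3 ≈ -67.333)
X(d) = -8 + d (X(d) = -2 + (d - 6) = -2 + (-6 + d) = -8 + d)
-88605 + (X(-17)*s + 200) = -88605 + ((-8 - 17)*(-202/3) + 200) = -88605 + (-25*(-202/3) + 200) = -88605 + (5050/3 + 200) = -88605 + 5650/3 = -260165/3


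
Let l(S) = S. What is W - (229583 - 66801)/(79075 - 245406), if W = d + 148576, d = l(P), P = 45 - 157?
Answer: 24694328366/166331 ≈ 1.4847e+5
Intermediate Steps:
P = -112
d = -112
W = 148464 (W = -112 + 148576 = 148464)
W - (229583 - 66801)/(79075 - 245406) = 148464 - (229583 - 66801)/(79075 - 245406) = 148464 - 162782/(-166331) = 148464 - 162782*(-1)/166331 = 148464 - 1*(-162782/166331) = 148464 + 162782/166331 = 24694328366/166331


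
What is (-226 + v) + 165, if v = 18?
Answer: -43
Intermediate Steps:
(-226 + v) + 165 = (-226 + 18) + 165 = -208 + 165 = -43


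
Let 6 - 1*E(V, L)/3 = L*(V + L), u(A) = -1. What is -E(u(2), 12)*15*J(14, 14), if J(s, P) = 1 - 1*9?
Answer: -45360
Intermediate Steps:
J(s, P) = -8 (J(s, P) = 1 - 9 = -8)
E(V, L) = 18 - 3*L*(L + V) (E(V, L) = 18 - 3*L*(V + L) = 18 - 3*L*(L + V))
-E(u(2), 12)*15*J(14, 14) = -(18 - 3*12² - 3*12*(-1))*15*(-8) = -(18 - 3*144 + 36)*15*(-8) = -(18 - 432 + 36)*15*(-8) = -(-378*15)*(-8) = -(-5670)*(-8) = -1*45360 = -45360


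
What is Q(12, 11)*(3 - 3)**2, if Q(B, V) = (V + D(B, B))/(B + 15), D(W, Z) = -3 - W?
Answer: 0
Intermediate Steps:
Q(B, V) = (-3 + V - B)/(15 + B) (Q(B, V) = (V + (-3 - B))/(B + 15) = (-3 + V - B)/(15 + B))
Q(12, 11)*(3 - 3)**2 = ((-3 + 11 - 1*12)/(15 + 12))*(3 - 3)**2 = ((-3 + 11 - 12)/27)*0**2 = ((1/27)*(-4))*0 = -4/27*0 = 0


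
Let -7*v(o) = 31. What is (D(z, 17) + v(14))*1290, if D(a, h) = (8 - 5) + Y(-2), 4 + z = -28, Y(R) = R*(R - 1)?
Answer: 41280/7 ≈ 5897.1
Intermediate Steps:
Y(R) = R*(-1 + R)
z = -32 (z = -4 - 28 = -32)
D(a, h) = 9 (D(a, h) = (8 - 5) - 2*(-1 - 2) = 3 - 2*(-3) = 3 + 6 = 9)
v(o) = -31/7 (v(o) = -⅐*31 = -31/7)
(D(z, 17) + v(14))*1290 = (9 - 31/7)*1290 = (32/7)*1290 = 41280/7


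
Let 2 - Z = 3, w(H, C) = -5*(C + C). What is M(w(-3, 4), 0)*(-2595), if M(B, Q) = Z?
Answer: 2595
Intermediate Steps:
w(H, C) = -10*C
Z = -1 (Z = 2 - 1*3 = 2 - 3 = -1)
M(B, Q) = -1
M(w(-3, 4), 0)*(-2595) = -1*(-2595) = 2595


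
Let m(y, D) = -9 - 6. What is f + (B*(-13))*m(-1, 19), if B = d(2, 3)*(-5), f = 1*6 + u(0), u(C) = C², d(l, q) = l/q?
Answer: -644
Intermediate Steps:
m(y, D) = -15
f = 6 (f = 1*6 + 0² = 6 + 0 = 6)
B = -10/3 (B = (2/3)*(-5) = (2*(⅓))*(-5) = (⅔)*(-5) = -10/3 ≈ -3.3333)
f + (B*(-13))*m(-1, 19) = 6 - 10/3*(-13)*(-15) = 6 + (130/3)*(-15) = 6 - 650 = -644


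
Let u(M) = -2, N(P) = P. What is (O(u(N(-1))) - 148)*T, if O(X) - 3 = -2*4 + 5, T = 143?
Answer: -21164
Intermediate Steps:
O(X) = 0 (O(X) = 3 + (-2*4 + 5) = 3 + (-8 + 5) = 3 - 3 = 0)
(O(u(N(-1))) - 148)*T = (0 - 148)*143 = -148*143 = -21164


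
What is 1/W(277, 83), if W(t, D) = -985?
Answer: -1/985 ≈ -0.0010152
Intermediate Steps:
1/W(277, 83) = 1/(-985) = -1/985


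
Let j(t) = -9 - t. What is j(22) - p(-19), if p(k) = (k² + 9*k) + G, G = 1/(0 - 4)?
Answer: -883/4 ≈ -220.75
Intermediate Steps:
G = -¼ (G = 1/(-4) = -¼ ≈ -0.25000)
p(k) = -¼ + k² + 9*k (p(k) = (k² + 9*k) - ¼ = -¼ + k² + 9*k)
j(22) - p(-19) = (-9 - 1*22) - (-¼ + (-19)² + 9*(-19)) = (-9 - 22) - (-¼ + 361 - 171) = -31 - 1*759/4 = -31 - 759/4 = -883/4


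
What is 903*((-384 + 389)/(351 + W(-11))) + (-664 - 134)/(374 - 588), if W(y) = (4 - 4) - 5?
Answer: 621159/37022 ≈ 16.778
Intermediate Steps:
W(y) = -5 (W(y) = 0 - 5 = -5)
903*((-384 + 389)/(351 + W(-11))) + (-664 - 134)/(374 - 588) = 903*((-384 + 389)/(351 - 5)) + (-664 - 134)/(374 - 588) = 903*(5/346) - 798/(-214) = 903*(5*(1/346)) - 798*(-1/214) = 903*(5/346) + 399/107 = 4515/346 + 399/107 = 621159/37022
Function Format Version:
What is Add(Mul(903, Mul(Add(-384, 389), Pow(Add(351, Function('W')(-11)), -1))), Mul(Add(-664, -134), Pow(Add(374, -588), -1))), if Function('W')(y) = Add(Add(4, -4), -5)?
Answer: Rational(621159, 37022) ≈ 16.778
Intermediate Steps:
Function('W')(y) = -5 (Function('W')(y) = Add(0, -5) = -5)
Add(Mul(903, Mul(Add(-384, 389), Pow(Add(351, Function('W')(-11)), -1))), Mul(Add(-664, -134), Pow(Add(374, -588), -1))) = Add(Mul(903, Mul(Add(-384, 389), Pow(Add(351, -5), -1))), Mul(Add(-664, -134), Pow(Add(374, -588), -1))) = Add(Mul(903, Mul(5, Pow(346, -1))), Mul(-798, Pow(-214, -1))) = Add(Mul(903, Mul(5, Rational(1, 346))), Mul(-798, Rational(-1, 214))) = Add(Mul(903, Rational(5, 346)), Rational(399, 107)) = Add(Rational(4515, 346), Rational(399, 107)) = Rational(621159, 37022)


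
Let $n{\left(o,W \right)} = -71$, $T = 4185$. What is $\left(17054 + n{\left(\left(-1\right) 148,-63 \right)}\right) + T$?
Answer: $21168$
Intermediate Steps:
$\left(17054 + n{\left(\left(-1\right) 148,-63 \right)}\right) + T = \left(17054 - 71\right) + 4185 = 16983 + 4185 = 21168$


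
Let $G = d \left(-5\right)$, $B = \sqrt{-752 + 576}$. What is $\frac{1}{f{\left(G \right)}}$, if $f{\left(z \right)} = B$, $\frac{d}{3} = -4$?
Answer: $- \frac{i \sqrt{11}}{44} \approx - 0.075378 i$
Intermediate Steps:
$d = -12$ ($d = 3 \left(-4\right) = -12$)
$B = 4 i \sqrt{11}$ ($B = \sqrt{-176} = 4 i \sqrt{11} \approx 13.266 i$)
$G = 60$ ($G = \left(-12\right) \left(-5\right) = 60$)
$f{\left(z \right)} = 4 i \sqrt{11}$
$\frac{1}{f{\left(G \right)}} = \frac{1}{4 i \sqrt{11}} = - \frac{i \sqrt{11}}{44}$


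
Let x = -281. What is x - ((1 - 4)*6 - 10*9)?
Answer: -173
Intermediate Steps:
x - ((1 - 4)*6 - 10*9) = -281 - ((1 - 4)*6 - 10*9) = -281 - (-3*6 - 90) = -281 - (-18 - 90) = -281 - 1*(-108) = -281 + 108 = -173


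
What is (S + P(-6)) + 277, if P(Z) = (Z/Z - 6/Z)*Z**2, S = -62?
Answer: 287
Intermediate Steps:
P(Z) = Z**2*(1 - 6/Z) (P(Z) = (1 - 6/Z)*Z**2 = Z**2*(1 - 6/Z))
(S + P(-6)) + 277 = (-62 - 6*(-6 - 6)) + 277 = (-62 - 6*(-12)) + 277 = (-62 + 72) + 277 = 10 + 277 = 287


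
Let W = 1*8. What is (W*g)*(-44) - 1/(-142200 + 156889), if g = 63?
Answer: -325743265/14689 ≈ -22176.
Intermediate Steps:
W = 8
(W*g)*(-44) - 1/(-142200 + 156889) = (8*63)*(-44) - 1/(-142200 + 156889) = 504*(-44) - 1/14689 = -22176 - 1*1/14689 = -22176 - 1/14689 = -325743265/14689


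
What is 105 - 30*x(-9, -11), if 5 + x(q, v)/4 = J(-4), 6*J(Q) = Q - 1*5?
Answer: 885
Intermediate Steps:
J(Q) = -5/6 + Q/6 (J(Q) = (Q - 1*5)/6 = (Q - 5)/6 = (-5 + Q)/6 = -5/6 + Q/6)
x(q, v) = -26 (x(q, v) = -20 + 4*(-5/6 + (1/6)*(-4)) = -20 + 4*(-5/6 - 2/3) = -20 + 4*(-3/2) = -20 - 6 = -26)
105 - 30*x(-9, -11) = 105 - 30*(-26) = 105 + 780 = 885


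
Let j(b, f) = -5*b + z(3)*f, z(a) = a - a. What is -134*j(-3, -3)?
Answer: -2010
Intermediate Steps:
z(a) = 0
j(b, f) = -5*b (j(b, f) = -5*b + 0*f = -5*b + 0 = -5*b)
-134*j(-3, -3) = -(-670)*(-3) = -134*15 = -2010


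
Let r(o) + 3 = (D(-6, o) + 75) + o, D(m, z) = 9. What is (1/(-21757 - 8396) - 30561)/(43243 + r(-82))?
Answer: -460752917/651938013 ≈ -0.70674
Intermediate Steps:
r(o) = 81 + o (r(o) = -3 + ((9 + 75) + o) = -3 + (84 + o) = 81 + o)
(1/(-21757 - 8396) - 30561)/(43243 + r(-82)) = (1/(-21757 - 8396) - 30561)/(43243 + (81 - 82)) = (1/(-30153) - 30561)/(43243 - 1) = (-1/30153 - 30561)/43242 = -921505834/30153*1/43242 = -460752917/651938013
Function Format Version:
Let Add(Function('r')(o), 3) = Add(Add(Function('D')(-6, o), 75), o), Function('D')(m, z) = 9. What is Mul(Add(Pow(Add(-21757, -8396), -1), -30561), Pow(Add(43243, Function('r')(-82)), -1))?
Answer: Rational(-460752917, 651938013) ≈ -0.70674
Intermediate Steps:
Function('r')(o) = Add(81, o) (Function('r')(o) = Add(-3, Add(Add(9, 75), o)) = Add(-3, Add(84, o)) = Add(81, o))
Mul(Add(Pow(Add(-21757, -8396), -1), -30561), Pow(Add(43243, Function('r')(-82)), -1)) = Mul(Add(Pow(Add(-21757, -8396), -1), -30561), Pow(Add(43243, Add(81, -82)), -1)) = Mul(Add(Pow(-30153, -1), -30561), Pow(Add(43243, -1), -1)) = Mul(Add(Rational(-1, 30153), -30561), Pow(43242, -1)) = Mul(Rational(-921505834, 30153), Rational(1, 43242)) = Rational(-460752917, 651938013)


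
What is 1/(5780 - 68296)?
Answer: -1/62516 ≈ -1.5996e-5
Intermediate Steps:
1/(5780 - 68296) = 1/(-62516) = -1/62516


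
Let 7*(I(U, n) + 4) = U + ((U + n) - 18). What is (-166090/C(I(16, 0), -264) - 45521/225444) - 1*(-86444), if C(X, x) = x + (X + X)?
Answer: 1315072784695/15104748 ≈ 87064.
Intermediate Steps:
I(U, n) = -46/7 + n/7 + 2*U/7 (I(U, n) = -4 + (U + ((U + n) - 18))/7 = -4 + (U + (-18 + U + n))/7 = -4 + (-18 + n + 2*U)/7 = -4 + (-18/7 + n/7 + 2*U/7) = -46/7 + n/7 + 2*U/7)
C(X, x) = x + 2*X
(-166090/C(I(16, 0), -264) - 45521/225444) - 1*(-86444) = (-166090/(-264 + 2*(-46/7 + (⅐)*0 + (2/7)*16)) - 45521/225444) - 1*(-86444) = (-166090/(-264 + 2*(-46/7 + 0 + 32/7)) - 45521*1/225444) + 86444 = (-166090/(-264 + 2*(-2)) - 45521/225444) + 86444 = (-166090/(-264 - 4) - 45521/225444) + 86444 = (-166090/(-268) - 45521/225444) + 86444 = (-166090*(-1/268) - 45521/225444) + 86444 = (83045/134 - 45521/225444) + 86444 = 9357948583/15104748 + 86444 = 1315072784695/15104748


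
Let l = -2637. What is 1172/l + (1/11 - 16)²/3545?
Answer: -288031/772101 ≈ -0.37305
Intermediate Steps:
1172/l + (1/11 - 16)²/3545 = 1172/(-2637) + (1/11 - 16)²/3545 = 1172*(-1/2637) + (1/11 - 16)²*(1/3545) = -4/9 + (-175/11)²*(1/3545) = -4/9 + (30625/121)*(1/3545) = -4/9 + 6125/85789 = -288031/772101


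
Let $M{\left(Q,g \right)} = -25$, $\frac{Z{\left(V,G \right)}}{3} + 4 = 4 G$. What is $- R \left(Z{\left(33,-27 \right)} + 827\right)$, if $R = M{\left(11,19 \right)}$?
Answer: $12275$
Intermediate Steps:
$Z{\left(V,G \right)} = -12 + 12 G$ ($Z{\left(V,G \right)} = -12 + 3 \cdot 4 G = -12 + 12 G$)
$R = -25$
$- R \left(Z{\left(33,-27 \right)} + 827\right) = - \left(-25\right) \left(\left(-12 + 12 \left(-27\right)\right) + 827\right) = - \left(-25\right) \left(\left(-12 - 324\right) + 827\right) = - \left(-25\right) \left(-336 + 827\right) = - \left(-25\right) 491 = \left(-1\right) \left(-12275\right) = 12275$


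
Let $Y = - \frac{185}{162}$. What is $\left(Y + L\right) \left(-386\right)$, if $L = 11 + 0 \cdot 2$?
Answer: $- \frac{308221}{81} \approx -3805.2$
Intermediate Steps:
$Y = - \frac{185}{162}$ ($Y = \left(-185\right) \frac{1}{162} = - \frac{185}{162} \approx -1.142$)
$L = 11$ ($L = 11 + 0 = 11$)
$\left(Y + L\right) \left(-386\right) = \left(- \frac{185}{162} + 11\right) \left(-386\right) = \frac{1597}{162} \left(-386\right) = - \frac{308221}{81}$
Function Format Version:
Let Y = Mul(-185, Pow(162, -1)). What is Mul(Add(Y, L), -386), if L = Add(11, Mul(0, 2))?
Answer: Rational(-308221, 81) ≈ -3805.2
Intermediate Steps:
Y = Rational(-185, 162) (Y = Mul(-185, Rational(1, 162)) = Rational(-185, 162) ≈ -1.1420)
L = 11 (L = Add(11, 0) = 11)
Mul(Add(Y, L), -386) = Mul(Add(Rational(-185, 162), 11), -386) = Mul(Rational(1597, 162), -386) = Rational(-308221, 81)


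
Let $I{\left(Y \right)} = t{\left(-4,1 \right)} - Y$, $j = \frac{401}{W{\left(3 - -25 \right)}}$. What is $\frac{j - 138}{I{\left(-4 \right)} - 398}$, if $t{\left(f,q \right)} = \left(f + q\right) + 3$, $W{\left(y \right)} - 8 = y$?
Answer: $\frac{4567}{14184} \approx 0.32198$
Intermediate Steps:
$W{\left(y \right)} = 8 + y$
$t{\left(f,q \right)} = 3 + f + q$
$j = \frac{401}{36}$ ($j = \frac{401}{8 + \left(3 - -25\right)} = \frac{401}{8 + \left(3 + 25\right)} = \frac{401}{8 + 28} = \frac{401}{36} \approx 11.139$)
$I{\left(Y \right)} = - Y$ ($I{\left(Y \right)} = \left(3 - 4 + 1\right) - Y = 0 - Y = - Y$)
$\frac{j - 138}{I{\left(-4 \right)} - 398} = \frac{\frac{401}{36} - 138}{\left(-1\right) \left(-4\right) - 398} = - \frac{4567}{36 \left(4 - 398\right)} = - \frac{4567}{36 \left(-394\right)} = \left(- \frac{4567}{36}\right) \left(- \frac{1}{394}\right) = \frac{4567}{14184}$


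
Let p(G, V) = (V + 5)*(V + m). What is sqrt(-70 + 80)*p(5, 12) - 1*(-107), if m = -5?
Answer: 107 + 119*sqrt(10) ≈ 483.31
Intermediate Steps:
p(G, V) = (-5 + V)*(5 + V) (p(G, V) = (V + 5)*(V - 5) = (5 + V)*(-5 + V) = (-5 + V)*(5 + V))
sqrt(-70 + 80)*p(5, 12) - 1*(-107) = sqrt(-70 + 80)*(-25 + 12**2) - 1*(-107) = sqrt(10)*(-25 + 144) + 107 = sqrt(10)*119 + 107 = 119*sqrt(10) + 107 = 107 + 119*sqrt(10)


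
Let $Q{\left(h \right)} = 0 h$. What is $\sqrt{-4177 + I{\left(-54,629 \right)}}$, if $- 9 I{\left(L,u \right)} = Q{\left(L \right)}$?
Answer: $i \sqrt{4177} \approx 64.63 i$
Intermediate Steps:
$Q{\left(h \right)} = 0$
$I{\left(L,u \right)} = 0$ ($I{\left(L,u \right)} = \left(- \frac{1}{9}\right) 0 = 0$)
$\sqrt{-4177 + I{\left(-54,629 \right)}} = \sqrt{-4177 + 0} = \sqrt{-4177} = i \sqrt{4177}$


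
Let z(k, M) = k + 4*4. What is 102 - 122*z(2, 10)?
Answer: -2094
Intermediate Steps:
z(k, M) = 16 + k (z(k, M) = k + 16 = 16 + k)
102 - 122*z(2, 10) = 102 - 122*(16 + 2) = 102 - 122*18 = 102 - 2196 = -2094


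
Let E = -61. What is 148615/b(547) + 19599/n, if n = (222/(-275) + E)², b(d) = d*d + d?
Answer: 487225239560035/86598911585804 ≈ 5.6262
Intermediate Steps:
b(d) = d + d² (b(d) = d² + d = d + d²)
n = 288898009/75625 (n = (222/(-275) - 61)² = (222*(-1/275) - 61)² = (-222/275 - 61)² = (-16997/275)² = 288898009/75625 ≈ 3820.1)
148615/b(547) + 19599/n = 148615/((547*(1 + 547))) + 19599/(288898009/75625) = 148615/((547*548)) + 19599*(75625/288898009) = 148615/299756 + 1482174375/288898009 = 487225239560035/86598911585804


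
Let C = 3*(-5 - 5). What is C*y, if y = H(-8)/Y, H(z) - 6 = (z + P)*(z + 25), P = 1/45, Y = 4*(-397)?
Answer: -5833/2382 ≈ -2.4488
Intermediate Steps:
Y = -1588
P = 1/45 ≈ 0.022222
C = -30 (C = 3*(-10) = -30)
H(z) = 6 + (25 + z)*(1/45 + z) (H(z) = 6 + (z + 1/45)*(z + 25) = 6 + (1/45 + z)*(25 + z) = 6 + (25 + z)*(1/45 + z))
y = 5833/71460 (y = (59/9 + (-8)**2 + (1126/45)*(-8))/(-1588) = (59/9 + 64 - 9008/45)*(-1/1588) = -5833/45*(-1/1588) = 5833/71460 ≈ 0.081626)
C*y = -30*5833/71460 = -5833/2382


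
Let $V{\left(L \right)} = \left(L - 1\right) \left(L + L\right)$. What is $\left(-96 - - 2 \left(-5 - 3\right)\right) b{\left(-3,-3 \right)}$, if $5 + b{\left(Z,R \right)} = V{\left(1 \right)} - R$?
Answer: $224$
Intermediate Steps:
$V{\left(L \right)} = 2 L \left(-1 + L\right)$ ($V{\left(L \right)} = \left(-1 + L\right) 2 L = 2 L \left(-1 + L\right)$)
$b{\left(Z,R \right)} = -5 - R$ ($b{\left(Z,R \right)} = -5 - \left(R - 2 \left(-1 + 1\right)\right) = -5 - \left(0 + R\right) = -5 + \left(0 - R\right) = -5 - R$)
$\left(-96 - - 2 \left(-5 - 3\right)\right) b{\left(-3,-3 \right)} = \left(-96 - - 2 \left(-5 - 3\right)\right) \left(-5 - -3\right) = \left(-96 - \left(-2\right) \left(-8\right)\right) \left(-5 + 3\right) = \left(-96 - 16\right) \left(-2\right) = \left(-112\right) \left(-2\right) = 224$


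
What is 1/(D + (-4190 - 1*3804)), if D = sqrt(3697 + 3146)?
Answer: -7994/63897193 - sqrt(6843)/63897193 ≈ -0.00012640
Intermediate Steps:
D = sqrt(6843) ≈ 82.722
1/(D + (-4190 - 1*3804)) = 1/(sqrt(6843) + (-4190 - 1*3804)) = 1/(sqrt(6843) + (-4190 - 3804)) = 1/(sqrt(6843) - 7994) = 1/(-7994 + sqrt(6843))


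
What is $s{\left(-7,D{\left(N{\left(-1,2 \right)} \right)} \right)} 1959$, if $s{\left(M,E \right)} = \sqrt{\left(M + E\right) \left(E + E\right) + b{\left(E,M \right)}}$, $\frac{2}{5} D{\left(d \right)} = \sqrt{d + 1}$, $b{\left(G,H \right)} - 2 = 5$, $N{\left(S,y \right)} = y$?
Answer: $\frac{1959 \sqrt{178 - 140 \sqrt{3}}}{2} \approx 7865.8 i$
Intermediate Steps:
$b{\left(G,H \right)} = 7$ ($b{\left(G,H \right)} = 2 + 5 = 7$)
$D{\left(d \right)} = \frac{5 \sqrt{1 + d}}{2}$ ($D{\left(d \right)} = \frac{5 \sqrt{d + 1}}{2} = \frac{5 \sqrt{1 + d}}{2}$)
$s{\left(M,E \right)} = \sqrt{7 + 2 E \left(E + M\right)}$ ($s{\left(M,E \right)} = \sqrt{\left(M + E\right) \left(E + E\right) + 7} = \sqrt{\left(E + M\right) 2 E + 7} = \sqrt{2 E \left(E + M\right) + 7} = \sqrt{7 + 2 E \left(E + M\right)}$)
$s{\left(-7,D{\left(N{\left(-1,2 \right)} \right)} \right)} 1959 = \sqrt{7 + 2 \left(\frac{5 \sqrt{1 + 2}}{2}\right)^{2} + 2 \frac{5 \sqrt{1 + 2}}{2} \left(-7\right)} 1959 = \sqrt{7 + 2 \left(\frac{5 \sqrt{3}}{2}\right)^{2} + 2 \frac{5 \sqrt{3}}{2} \left(-7\right)} 1959 = \sqrt{7 + 2 \cdot \frac{75}{4} - 35 \sqrt{3}} \cdot 1959 = \sqrt{7 + \frac{75}{2} - 35 \sqrt{3}} \cdot 1959 = \sqrt{\frac{89}{2} - 35 \sqrt{3}} \cdot 1959 = 1959 \sqrt{\frac{89}{2} - 35 \sqrt{3}}$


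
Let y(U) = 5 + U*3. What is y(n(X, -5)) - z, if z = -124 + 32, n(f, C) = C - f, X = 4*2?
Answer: 58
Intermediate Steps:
X = 8
z = -92
y(U) = 5 + 3*U
y(n(X, -5)) - z = (5 + 3*(-5 - 1*8)) - 1*(-92) = (5 + 3*(-5 - 8)) + 92 = (5 + 3*(-13)) + 92 = (5 - 39) + 92 = -34 + 92 = 58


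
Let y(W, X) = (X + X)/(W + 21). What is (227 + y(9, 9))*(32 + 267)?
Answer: 340262/5 ≈ 68052.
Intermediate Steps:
y(W, X) = 2*X/(21 + W) (y(W, X) = (2*X)/(21 + W) = 2*X/(21 + W))
(227 + y(9, 9))*(32 + 267) = (227 + 2*9/(21 + 9))*(32 + 267) = (227 + 2*9/30)*299 = (227 + 2*9*(1/30))*299 = (227 + 3/5)*299 = (1138/5)*299 = 340262/5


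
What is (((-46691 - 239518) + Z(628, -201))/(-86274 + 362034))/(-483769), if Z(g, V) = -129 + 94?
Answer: 71561/33351034860 ≈ 2.1457e-6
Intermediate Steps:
Z(g, V) = -35
(((-46691 - 239518) + Z(628, -201))/(-86274 + 362034))/(-483769) = (((-46691 - 239518) - 35)/(-86274 + 362034))/(-483769) = ((-286209 - 35)/275760)*(-1/483769) = -286244*1/275760*(-1/483769) = -71561/68940*(-1/483769) = 71561/33351034860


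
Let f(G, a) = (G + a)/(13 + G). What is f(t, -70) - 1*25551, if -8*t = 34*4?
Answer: -102117/4 ≈ -25529.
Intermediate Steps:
t = -17 (t = -17*4/4 = -⅛*136 = -17)
f(G, a) = (G + a)/(13 + G)
f(t, -70) - 1*25551 = (-17 - 70)/(13 - 17) - 1*25551 = -87/(-4) - 25551 = -¼*(-87) - 25551 = 87/4 - 25551 = -102117/4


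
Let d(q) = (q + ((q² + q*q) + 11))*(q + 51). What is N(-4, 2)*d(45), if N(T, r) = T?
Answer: -1576704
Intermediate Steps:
d(q) = (51 + q)*(11 + q + 2*q²) (d(q) = (q + ((q² + q²) + 11))*(51 + q) = (q + (2*q² + 11))*(51 + q) = (q + (11 + 2*q²))*(51 + q) = (11 + q + 2*q²)*(51 + q) = (51 + q)*(11 + q + 2*q²))
N(-4, 2)*d(45) = -4*(561 + 2*45³ + 62*45 + 103*45²) = -4*(561 + 2*91125 + 2790 + 103*2025) = -4*(561 + 182250 + 2790 + 208575) = -4*394176 = -1576704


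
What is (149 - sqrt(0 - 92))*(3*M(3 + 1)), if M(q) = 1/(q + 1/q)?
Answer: 1788/17 - 24*I*sqrt(23)/17 ≈ 105.18 - 6.7706*I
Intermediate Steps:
(149 - sqrt(0 - 92))*(3*M(3 + 1)) = (149 - sqrt(0 - 92))*(3*((3 + 1)/(1 + (3 + 1)**2))) = (149 - sqrt(-92))*(3*(4/(1 + 4**2))) = (149 - 2*I*sqrt(23))*(3*(4/(1 + 16))) = (149 - 2*I*sqrt(23))*(3*(4/17)) = (149 - 2*I*sqrt(23))*(12/17) = 1788/17 - 24*I*sqrt(23)/17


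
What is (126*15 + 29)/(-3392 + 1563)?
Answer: -1919/1829 ≈ -1.0492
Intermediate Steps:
(126*15 + 29)/(-3392 + 1563) = (1890 + 29)/(-1829) = 1919*(-1/1829) = -1919/1829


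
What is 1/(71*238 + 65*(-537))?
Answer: -1/18007 ≈ -5.5534e-5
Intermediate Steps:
1/(71*238 + 65*(-537)) = 1/(16898 - 34905) = 1/(-18007) = -1/18007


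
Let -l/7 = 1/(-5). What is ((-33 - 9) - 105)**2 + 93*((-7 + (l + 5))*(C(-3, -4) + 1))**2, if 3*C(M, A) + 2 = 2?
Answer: 541062/25 ≈ 21642.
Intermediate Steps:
l = 7/5 (l = -7/(-5) = -7*(-1/5) = 7/5 ≈ 1.4000)
C(M, A) = 0 (C(M, A) = -2/3 + (1/3)*2 = -2/3 + 2/3 = 0)
((-33 - 9) - 105)**2 + 93*((-7 + (l + 5))*(C(-3, -4) + 1))**2 = ((-33 - 9) - 105)**2 + 93*((-7 + (7/5 + 5))*(0 + 1))**2 = (-42 - 105)**2 + 93*((-7 + 32/5)*1)**2 = (-147)**2 + 93*(-3/5*1)**2 = 21609 + 93*(-3/5)**2 = 21609 + 93*(9/25) = 21609 + 837/25 = 541062/25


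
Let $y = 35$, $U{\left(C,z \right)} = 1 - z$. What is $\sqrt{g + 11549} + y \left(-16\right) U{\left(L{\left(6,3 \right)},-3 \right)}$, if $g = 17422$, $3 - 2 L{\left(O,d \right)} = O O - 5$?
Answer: $-2240 + 3 \sqrt{3219} \approx -2069.8$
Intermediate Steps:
$L{\left(O,d \right)} = 4 - \frac{O^{2}}{2}$ ($L{\left(O,d \right)} = \frac{3}{2} - \frac{O O - 5}{2} = \frac{3}{2} - \frac{O^{2} - 5}{2} = \frac{3}{2} - \frac{-5 + O^{2}}{2} = \frac{3}{2} - \left(- \frac{5}{2} + \frac{O^{2}}{2}\right) = 4 - \frac{O^{2}}{2}$)
$\sqrt{g + 11549} + y \left(-16\right) U{\left(L{\left(6,3 \right)},-3 \right)} = \sqrt{17422 + 11549} + 35 \left(-16\right) \left(1 - -3\right) = \sqrt{28971} - 560 \left(1 + 3\right) = 3 \sqrt{3219} - 2240 = -2240 + 3 \sqrt{3219}$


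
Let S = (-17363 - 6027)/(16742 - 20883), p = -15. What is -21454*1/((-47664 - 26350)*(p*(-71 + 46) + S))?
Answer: 44420507/58332838855 ≈ 0.00076150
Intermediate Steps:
S = 23390/4141 (S = -23390/(-4141) = -23390*(-1/4141) = 23390/4141 ≈ 5.6484)
-21454*1/((-47664 - 26350)*(p*(-71 + 46) + S)) = -21454*1/((-47664 - 26350)*(-15*(-71 + 46) + 23390/4141)) = -21454*(-1/(74014*(-15*(-25) + 23390/4141))) = -21454*(-1/(74014*(375 + 23390/4141))) = -21454/((-74014*1576265/4141)) = -21454/(-116665677710/4141) = -21454*(-4141/116665677710) = 44420507/58332838855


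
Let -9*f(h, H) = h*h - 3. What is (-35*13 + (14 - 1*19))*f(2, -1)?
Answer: 460/9 ≈ 51.111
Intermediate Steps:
f(h, H) = ⅓ - h²/9 (f(h, H) = -(h*h - 3)/9 = -(h² - 3)/9 = -(-3 + h²)/9 = ⅓ - h²/9)
(-35*13 + (14 - 1*19))*f(2, -1) = (-35*13 + (14 - 1*19))*(⅓ - ⅑*2²) = (-455 + (14 - 19))*(⅓ - ⅑*4) = (-455 - 5)*(⅓ - 4/9) = -460*(-⅑) = 460/9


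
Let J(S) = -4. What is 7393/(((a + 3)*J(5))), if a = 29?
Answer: -7393/128 ≈ -57.758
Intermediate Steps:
7393/(((a + 3)*J(5))) = 7393/(((29 + 3)*(-4))) = 7393/((32*(-4))) = 7393/(-128) = 7393*(-1/128) = -7393/128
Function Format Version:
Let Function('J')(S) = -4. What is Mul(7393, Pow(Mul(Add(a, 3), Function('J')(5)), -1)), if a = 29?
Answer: Rational(-7393, 128) ≈ -57.758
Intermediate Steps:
Mul(7393, Pow(Mul(Add(a, 3), Function('J')(5)), -1)) = Mul(7393, Pow(Mul(Add(29, 3), -4), -1)) = Mul(7393, Pow(Mul(32, -4), -1)) = Mul(7393, Pow(-128, -1)) = Mul(7393, Rational(-1, 128)) = Rational(-7393, 128)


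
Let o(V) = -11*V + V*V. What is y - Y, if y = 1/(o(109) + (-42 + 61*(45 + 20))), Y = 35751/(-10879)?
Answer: 22702358/6908165 ≈ 3.2863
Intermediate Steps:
Y = -35751/10879 (Y = 35751*(-1/10879) = -35751/10879 ≈ -3.2862)
o(V) = V**2 - 11*V (o(V) = -11*V + V**2 = V**2 - 11*V)
y = 1/14605 (y = 1/(109*(-11 + 109) + (-42 + 61*(45 + 20))) = 1/(109*98 + (-42 + 61*65)) = 1/(10682 + (-42 + 3965)) = 1/(10682 + 3923) = 1/14605 ≈ 6.8470e-5)
y - Y = 1/14605 - 1*(-35751/10879) = 1/14605 + 35751/10879 = 22702358/6908165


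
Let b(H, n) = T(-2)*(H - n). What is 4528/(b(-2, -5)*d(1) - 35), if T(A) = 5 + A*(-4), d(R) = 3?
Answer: 2264/41 ≈ 55.219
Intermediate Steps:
T(A) = 5 - 4*A
b(H, n) = -13*n + 13*H (b(H, n) = (5 - 4*(-2))*(H - n) = (5 + 8)*(H - n) = 13*(H - n) = -13*n + 13*H)
4528/(b(-2, -5)*d(1) - 35) = 4528/((-13*(-5) + 13*(-2))*3 - 35) = 4528/((65 - 26)*3 - 35) = 4528/(39*3 - 35) = 4528/(117 - 35) = 4528/82 = 4528*(1/82) = 2264/41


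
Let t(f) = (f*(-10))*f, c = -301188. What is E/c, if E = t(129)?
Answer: 27735/50198 ≈ 0.55251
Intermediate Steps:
t(f) = -10*f² (t(f) = (-10*f)*f = -10*f²)
E = -166410 (E = -10*129² = -10*16641 = -166410)
E/c = -166410/(-301188) = -166410*(-1/301188) = 27735/50198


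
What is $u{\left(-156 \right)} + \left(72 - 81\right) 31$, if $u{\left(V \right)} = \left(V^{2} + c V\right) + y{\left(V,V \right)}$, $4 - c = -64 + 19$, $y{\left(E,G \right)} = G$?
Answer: $16257$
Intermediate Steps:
$c = 49$ ($c = 4 - \left(-64 + 19\right) = 4 - -45 = 4 + 45 = 49$)
$u{\left(V \right)} = V^{2} + 50 V$ ($u{\left(V \right)} = \left(V^{2} + 49 V\right) + V = V^{2} + 50 V$)
$u{\left(-156 \right)} + \left(72 - 81\right) 31 = - 156 \left(50 - 156\right) + \left(72 - 81\right) 31 = \left(-156\right) \left(-106\right) + \left(72 - 81\right) 31 = 16536 - 279 = 16257$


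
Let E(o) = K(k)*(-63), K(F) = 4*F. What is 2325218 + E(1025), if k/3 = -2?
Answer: 2326730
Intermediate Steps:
k = -6 (k = 3*(-2) = -6)
E(o) = 1512 (E(o) = (4*(-6))*(-63) = -24*(-63) = 1512)
2325218 + E(1025) = 2325218 + 1512 = 2326730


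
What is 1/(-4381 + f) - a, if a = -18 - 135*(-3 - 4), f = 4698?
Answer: -293858/317 ≈ -927.00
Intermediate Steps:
a = 927 (a = -18 - 135*(-7) = -18 - 27*(-35) = -18 + 945 = 927)
1/(-4381 + f) - a = 1/(-4381 + 4698) - 1*927 = 1/317 - 927 = -293858/317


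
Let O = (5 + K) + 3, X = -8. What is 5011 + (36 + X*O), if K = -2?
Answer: 4999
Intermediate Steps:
O = 6 (O = (5 - 2) + 3 = 3 + 3 = 6)
5011 + (36 + X*O) = 5011 + (36 - 8*6) = 5011 + (36 - 48) = 5011 - 12 = 4999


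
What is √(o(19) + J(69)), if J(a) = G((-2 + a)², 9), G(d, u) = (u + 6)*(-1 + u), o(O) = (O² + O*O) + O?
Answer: √861 ≈ 29.343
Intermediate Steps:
o(O) = O + 2*O² (o(O) = (O² + O²) + O = 2*O² + O = O + 2*O²)
G(d, u) = (-1 + u)*(6 + u) (G(d, u) = (6 + u)*(-1 + u) = (-1 + u)*(6 + u))
J(a) = 120 (J(a) = -6 + 9² + 5*9 = -6 + 81 + 45 = 120)
√(o(19) + J(69)) = √(19*(1 + 2*19) + 120) = √(19*(1 + 38) + 120) = √(19*39 + 120) = √(741 + 120) = √861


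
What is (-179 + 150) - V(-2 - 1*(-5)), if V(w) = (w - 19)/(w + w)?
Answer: -79/3 ≈ -26.333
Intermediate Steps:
V(w) = (-19 + w)/(2*w) (V(w) = (-19 + w)/((2*w)) = (-19 + w)*(1/(2*w)) = (-19 + w)/(2*w))
(-179 + 150) - V(-2 - 1*(-5)) = (-179 + 150) - (-19 + (-2 - 1*(-5)))/(2*(-2 - 1*(-5))) = -29 - (-19 + (-2 + 5))/(2*(-2 + 5)) = -29 - (-19 + 3)/(2*3) = -29 - (-16)/(2*3) = -29 - 1*(-8/3) = -29 + 8/3 = -79/3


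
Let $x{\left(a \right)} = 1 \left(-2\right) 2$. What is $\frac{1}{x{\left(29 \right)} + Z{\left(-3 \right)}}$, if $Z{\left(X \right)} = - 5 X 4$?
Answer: $\frac{1}{56} \approx 0.017857$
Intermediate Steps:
$Z{\left(X \right)} = - 20 X$
$x{\left(a \right)} = -4$ ($x{\left(a \right)} = \left(-2\right) 2 = -4$)
$\frac{1}{x{\left(29 \right)} + Z{\left(-3 \right)}} = \frac{1}{-4 - -60} = \frac{1}{-4 + 60} = \frac{1}{56}$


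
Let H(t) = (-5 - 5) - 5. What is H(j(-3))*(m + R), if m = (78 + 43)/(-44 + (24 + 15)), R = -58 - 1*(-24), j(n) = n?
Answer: 873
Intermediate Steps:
H(t) = -15 (H(t) = -10 - 5 = -15)
R = -34 (R = -58 + 24 = -34)
m = -121/5 (m = 121/(-44 + 39) = 121/(-5) = 121*(-⅕) = -121/5 ≈ -24.200)
H(j(-3))*(m + R) = -15*(-121/5 - 34) = -15*(-291/5) = 873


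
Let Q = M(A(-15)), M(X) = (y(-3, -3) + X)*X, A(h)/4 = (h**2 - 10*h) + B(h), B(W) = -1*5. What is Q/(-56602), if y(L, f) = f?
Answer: -156140/4043 ≈ -38.620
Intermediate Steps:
B(W) = -5
A(h) = -20 - 40*h + 4*h**2 (A(h) = 4*((h**2 - 10*h) - 5) = 4*(-5 + h**2 - 10*h) = -20 - 40*h + 4*h**2)
M(X) = X*(-3 + X) (M(X) = (-3 + X)*X = X*(-3 + X))
Q = 2185960 (Q = (-20 - 40*(-15) + 4*(-15)**2)*(-3 + (-20 - 40*(-15) + 4*(-15)**2)) = (-20 + 600 + 4*225)*(-3 + (-20 + 600 + 4*225)) = (-20 + 600 + 900)*(-3 + (-20 + 600 + 900)) = 1480*(-3 + 1480) = 1480*1477 = 2185960)
Q/(-56602) = 2185960/(-56602) = 2185960*(-1/56602) = -156140/4043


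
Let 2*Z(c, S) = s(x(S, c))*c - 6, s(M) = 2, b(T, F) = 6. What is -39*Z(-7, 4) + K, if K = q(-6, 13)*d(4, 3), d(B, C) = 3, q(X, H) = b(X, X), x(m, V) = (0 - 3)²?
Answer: 408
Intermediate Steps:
x(m, V) = 9 (x(m, V) = (-3)² = 9)
q(X, H) = 6
Z(c, S) = -3 + c (Z(c, S) = (2*c - 6)/2 = (-6 + 2*c)/2 = -3 + c)
K = 18 (K = 6*3 = 18)
-39*Z(-7, 4) + K = -39*(-3 - 7) + 18 = -39*(-10) + 18 = 390 + 18 = 408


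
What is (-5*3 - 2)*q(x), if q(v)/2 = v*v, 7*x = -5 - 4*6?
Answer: -28594/49 ≈ -583.55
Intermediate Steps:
x = -29/7 (x = (-5 - 4*6)/7 = (-5 - 24)/7 = (⅐)*(-29) = -29/7 ≈ -4.1429)
q(v) = 2*v² (q(v) = 2*(v*v) = 2*v²)
(-5*3 - 2)*q(x) = (-5*3 - 2)*(2*(-29/7)²) = (-15 - 2)*(2*(841/49)) = -17*1682/49 = -28594/49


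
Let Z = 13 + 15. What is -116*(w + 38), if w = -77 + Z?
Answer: 1276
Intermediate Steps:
Z = 28
w = -49 (w = -77 + 28 = -49)
-116*(w + 38) = -116*(-49 + 38) = -116*(-11) = 1276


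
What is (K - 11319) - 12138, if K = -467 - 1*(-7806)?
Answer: -16118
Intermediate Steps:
K = 7339 (K = -467 + 7806 = 7339)
(K - 11319) - 12138 = (7339 - 11319) - 12138 = -3980 - 12138 = -16118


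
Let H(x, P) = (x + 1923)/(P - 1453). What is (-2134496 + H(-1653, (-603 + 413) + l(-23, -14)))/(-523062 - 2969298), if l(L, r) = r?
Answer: 1768430071/2893420260 ≈ 0.61119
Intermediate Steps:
H(x, P) = (1923 + x)/(-1453 + P)
(-2134496 + H(-1653, (-603 + 413) + l(-23, -14)))/(-523062 - 2969298) = (-2134496 + (1923 - 1653)/(-1453 + ((-603 + 413) - 14)))/(-523062 - 2969298) = (-2134496 + 270/(-1453 + (-190 - 14)))/(-3492360) = (-2134496 + 270/(-1453 - 204))*(-1/3492360) = (-2134496 + 270/(-1657))*(-1/3492360) = (-2134496 - 1/1657*270)*(-1/3492360) = (-2134496 - 270/1657)*(-1/3492360) = -3536860142/1657*(-1/3492360) = 1768430071/2893420260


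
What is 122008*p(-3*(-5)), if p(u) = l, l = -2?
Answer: -244016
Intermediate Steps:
p(u) = -2
122008*p(-3*(-5)) = 122008*(-2) = -244016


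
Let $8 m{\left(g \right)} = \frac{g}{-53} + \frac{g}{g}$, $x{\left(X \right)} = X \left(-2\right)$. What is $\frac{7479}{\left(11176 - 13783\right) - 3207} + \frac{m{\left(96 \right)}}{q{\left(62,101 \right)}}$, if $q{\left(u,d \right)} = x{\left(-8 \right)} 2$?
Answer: $- \frac{5651393}{4382464} \approx -1.2895$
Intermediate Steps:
$x{\left(X \right)} = - 2 X$
$q{\left(u,d \right)} = 32$ ($q{\left(u,d \right)} = \left(-2\right) \left(-8\right) 2 = 16 \cdot 2 = 32$)
$m{\left(g \right)} = \frac{1}{8} - \frac{g}{424}$ ($m{\left(g \right)} = \frac{\frac{g}{-53} + \frac{g}{g}}{8} = \frac{g \left(- \frac{1}{53}\right) + 1}{8} = \frac{- \frac{g}{53} + 1}{8} = \frac{1 - \frac{g}{53}}{8} = \frac{1}{8} - \frac{g}{424}$)
$\frac{7479}{\left(11176 - 13783\right) - 3207} + \frac{m{\left(96 \right)}}{q{\left(62,101 \right)}} = \frac{7479}{\left(11176 - 13783\right) - 3207} + \frac{\frac{1}{8} - \frac{12}{53}}{32} = \frac{7479}{-2607 - 3207} + \left(\frac{1}{8} - \frac{12}{53}\right) \frac{1}{32} = \frac{7479}{-5814} - \frac{43}{13568} = 7479 \left(- \frac{1}{5814}\right) - \frac{43}{13568} = - \frac{831}{646} - \frac{43}{13568} = - \frac{5651393}{4382464}$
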